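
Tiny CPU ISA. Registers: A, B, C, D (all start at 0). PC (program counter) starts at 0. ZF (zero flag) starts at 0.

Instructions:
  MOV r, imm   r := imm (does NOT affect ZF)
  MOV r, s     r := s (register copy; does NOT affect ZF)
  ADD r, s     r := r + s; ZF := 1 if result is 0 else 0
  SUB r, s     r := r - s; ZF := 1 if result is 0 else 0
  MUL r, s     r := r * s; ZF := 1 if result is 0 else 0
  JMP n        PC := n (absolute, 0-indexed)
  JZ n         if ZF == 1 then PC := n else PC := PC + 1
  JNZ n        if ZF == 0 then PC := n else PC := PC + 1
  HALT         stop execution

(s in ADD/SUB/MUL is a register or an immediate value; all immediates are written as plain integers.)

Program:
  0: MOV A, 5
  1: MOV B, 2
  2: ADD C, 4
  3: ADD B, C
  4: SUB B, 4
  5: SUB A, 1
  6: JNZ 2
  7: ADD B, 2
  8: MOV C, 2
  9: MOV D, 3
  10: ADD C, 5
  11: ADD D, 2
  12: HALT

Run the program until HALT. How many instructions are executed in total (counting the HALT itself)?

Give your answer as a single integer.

Step 1: PC=0 exec 'MOV A, 5'. After: A=5 B=0 C=0 D=0 ZF=0 PC=1
Step 2: PC=1 exec 'MOV B, 2'. After: A=5 B=2 C=0 D=0 ZF=0 PC=2
Step 3: PC=2 exec 'ADD C, 4'. After: A=5 B=2 C=4 D=0 ZF=0 PC=3
Step 4: PC=3 exec 'ADD B, C'. After: A=5 B=6 C=4 D=0 ZF=0 PC=4
Step 5: PC=4 exec 'SUB B, 4'. After: A=5 B=2 C=4 D=0 ZF=0 PC=5
Step 6: PC=5 exec 'SUB A, 1'. After: A=4 B=2 C=4 D=0 ZF=0 PC=6
Step 7: PC=6 exec 'JNZ 2'. After: A=4 B=2 C=4 D=0 ZF=0 PC=2
Step 8: PC=2 exec 'ADD C, 4'. After: A=4 B=2 C=8 D=0 ZF=0 PC=3
Step 9: PC=3 exec 'ADD B, C'. After: A=4 B=10 C=8 D=0 ZF=0 PC=4
Step 10: PC=4 exec 'SUB B, 4'. After: A=4 B=6 C=8 D=0 ZF=0 PC=5
Step 11: PC=5 exec 'SUB A, 1'. After: A=3 B=6 C=8 D=0 ZF=0 PC=6
Step 12: PC=6 exec 'JNZ 2'. After: A=3 B=6 C=8 D=0 ZF=0 PC=2
Step 13: PC=2 exec 'ADD C, 4'. After: A=3 B=6 C=12 D=0 ZF=0 PC=3
Step 14: PC=3 exec 'ADD B, C'. After: A=3 B=18 C=12 D=0 ZF=0 PC=4
Step 15: PC=4 exec 'SUB B, 4'. After: A=3 B=14 C=12 D=0 ZF=0 PC=5
Step 16: PC=5 exec 'SUB A, 1'. After: A=2 B=14 C=12 D=0 ZF=0 PC=6
Step 17: PC=6 exec 'JNZ 2'. After: A=2 B=14 C=12 D=0 ZF=0 PC=2
Step 18: PC=2 exec 'ADD C, 4'. After: A=2 B=14 C=16 D=0 ZF=0 PC=3
Step 19: PC=3 exec 'ADD B, C'. After: A=2 B=30 C=16 D=0 ZF=0 PC=4
Step 20: PC=4 exec 'SUB B, 4'. After: A=2 B=26 C=16 D=0 ZF=0 PC=5
Step 21: PC=5 exec 'SUB A, 1'. After: A=1 B=26 C=16 D=0 ZF=0 PC=6
Step 22: PC=6 exec 'JNZ 2'. After: A=1 B=26 C=16 D=0 ZF=0 PC=2
Step 23: PC=2 exec 'ADD C, 4'. After: A=1 B=26 C=20 D=0 ZF=0 PC=3
Step 24: PC=3 exec 'ADD B, C'. After: A=1 B=46 C=20 D=0 ZF=0 PC=4
Step 25: PC=4 exec 'SUB B, 4'. After: A=1 B=42 C=20 D=0 ZF=0 PC=5
Step 26: PC=5 exec 'SUB A, 1'. After: A=0 B=42 C=20 D=0 ZF=1 PC=6
Step 27: PC=6 exec 'JNZ 2'. After: A=0 B=42 C=20 D=0 ZF=1 PC=7
Step 28: PC=7 exec 'ADD B, 2'. After: A=0 B=44 C=20 D=0 ZF=0 PC=8
Step 29: PC=8 exec 'MOV C, 2'. After: A=0 B=44 C=2 D=0 ZF=0 PC=9
Step 30: PC=9 exec 'MOV D, 3'. After: A=0 B=44 C=2 D=3 ZF=0 PC=10
Step 31: PC=10 exec 'ADD C, 5'. After: A=0 B=44 C=7 D=3 ZF=0 PC=11
Step 32: PC=11 exec 'ADD D, 2'. After: A=0 B=44 C=7 D=5 ZF=0 PC=12
Step 33: PC=12 exec 'HALT'. After: A=0 B=44 C=7 D=5 ZF=0 PC=12 HALTED
Total instructions executed: 33

Answer: 33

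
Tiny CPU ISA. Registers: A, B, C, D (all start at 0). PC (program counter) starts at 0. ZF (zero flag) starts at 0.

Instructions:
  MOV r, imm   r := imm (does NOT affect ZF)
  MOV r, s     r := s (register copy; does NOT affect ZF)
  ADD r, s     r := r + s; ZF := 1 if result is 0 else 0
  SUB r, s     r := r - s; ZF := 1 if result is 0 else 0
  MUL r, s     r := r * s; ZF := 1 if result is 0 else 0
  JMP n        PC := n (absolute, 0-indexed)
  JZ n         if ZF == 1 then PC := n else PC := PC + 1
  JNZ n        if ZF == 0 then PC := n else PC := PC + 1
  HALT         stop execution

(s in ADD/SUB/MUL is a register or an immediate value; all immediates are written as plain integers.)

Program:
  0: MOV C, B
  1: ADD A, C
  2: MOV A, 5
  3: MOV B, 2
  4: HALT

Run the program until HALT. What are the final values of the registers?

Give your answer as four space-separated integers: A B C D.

Step 1: PC=0 exec 'MOV C, B'. After: A=0 B=0 C=0 D=0 ZF=0 PC=1
Step 2: PC=1 exec 'ADD A, C'. After: A=0 B=0 C=0 D=0 ZF=1 PC=2
Step 3: PC=2 exec 'MOV A, 5'. After: A=5 B=0 C=0 D=0 ZF=1 PC=3
Step 4: PC=3 exec 'MOV B, 2'. After: A=5 B=2 C=0 D=0 ZF=1 PC=4
Step 5: PC=4 exec 'HALT'. After: A=5 B=2 C=0 D=0 ZF=1 PC=4 HALTED

Answer: 5 2 0 0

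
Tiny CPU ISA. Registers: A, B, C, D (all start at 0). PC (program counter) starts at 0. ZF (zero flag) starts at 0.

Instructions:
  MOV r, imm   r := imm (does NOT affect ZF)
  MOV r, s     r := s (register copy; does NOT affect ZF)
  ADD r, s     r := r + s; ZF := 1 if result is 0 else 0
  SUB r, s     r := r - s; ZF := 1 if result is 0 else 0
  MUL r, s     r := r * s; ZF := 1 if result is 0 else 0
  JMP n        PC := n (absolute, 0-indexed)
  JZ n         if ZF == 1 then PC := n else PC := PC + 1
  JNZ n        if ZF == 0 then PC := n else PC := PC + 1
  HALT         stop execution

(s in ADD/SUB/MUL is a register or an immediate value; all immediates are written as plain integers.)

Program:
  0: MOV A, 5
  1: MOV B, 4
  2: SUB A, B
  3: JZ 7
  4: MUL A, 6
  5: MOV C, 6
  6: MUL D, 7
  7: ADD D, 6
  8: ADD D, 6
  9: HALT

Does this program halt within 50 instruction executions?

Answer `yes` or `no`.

Answer: yes

Derivation:
Step 1: PC=0 exec 'MOV A, 5'. After: A=5 B=0 C=0 D=0 ZF=0 PC=1
Step 2: PC=1 exec 'MOV B, 4'. After: A=5 B=4 C=0 D=0 ZF=0 PC=2
Step 3: PC=2 exec 'SUB A, B'. After: A=1 B=4 C=0 D=0 ZF=0 PC=3
Step 4: PC=3 exec 'JZ 7'. After: A=1 B=4 C=0 D=0 ZF=0 PC=4
Step 5: PC=4 exec 'MUL A, 6'. After: A=6 B=4 C=0 D=0 ZF=0 PC=5
Step 6: PC=5 exec 'MOV C, 6'. After: A=6 B=4 C=6 D=0 ZF=0 PC=6
Step 7: PC=6 exec 'MUL D, 7'. After: A=6 B=4 C=6 D=0 ZF=1 PC=7
Step 8: PC=7 exec 'ADD D, 6'. After: A=6 B=4 C=6 D=6 ZF=0 PC=8
Step 9: PC=8 exec 'ADD D, 6'. After: A=6 B=4 C=6 D=12 ZF=0 PC=9
Step 10: PC=9 exec 'HALT'. After: A=6 B=4 C=6 D=12 ZF=0 PC=9 HALTED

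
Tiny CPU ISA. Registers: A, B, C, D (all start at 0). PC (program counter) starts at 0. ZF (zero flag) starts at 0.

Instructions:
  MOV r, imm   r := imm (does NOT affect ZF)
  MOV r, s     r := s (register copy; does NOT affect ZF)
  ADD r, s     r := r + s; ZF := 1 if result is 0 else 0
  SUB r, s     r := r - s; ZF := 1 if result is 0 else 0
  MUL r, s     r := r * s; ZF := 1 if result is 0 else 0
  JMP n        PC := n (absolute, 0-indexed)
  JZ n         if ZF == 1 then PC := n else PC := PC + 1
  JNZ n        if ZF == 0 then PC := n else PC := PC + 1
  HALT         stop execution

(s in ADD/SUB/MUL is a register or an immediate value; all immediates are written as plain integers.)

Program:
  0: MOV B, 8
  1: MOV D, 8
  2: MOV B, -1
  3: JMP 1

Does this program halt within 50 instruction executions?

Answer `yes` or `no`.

Step 1: PC=0 exec 'MOV B, 8'. After: A=0 B=8 C=0 D=0 ZF=0 PC=1
Step 2: PC=1 exec 'MOV D, 8'. After: A=0 B=8 C=0 D=8 ZF=0 PC=2
Step 3: PC=2 exec 'MOV B, -1'. After: A=0 B=-1 C=0 D=8 ZF=0 PC=3
Step 4: PC=3 exec 'JMP 1'. After: A=0 B=-1 C=0 D=8 ZF=0 PC=1
Step 5: PC=1 exec 'MOV D, 8'. After: A=0 B=-1 C=0 D=8 ZF=0 PC=2
Step 6: PC=2 exec 'MOV B, -1'. After: A=0 B=-1 C=0 D=8 ZF=0 PC=3
State after step 6 equals state after step 3: the program is in a cycle of length 3 and will never halt.

Answer: no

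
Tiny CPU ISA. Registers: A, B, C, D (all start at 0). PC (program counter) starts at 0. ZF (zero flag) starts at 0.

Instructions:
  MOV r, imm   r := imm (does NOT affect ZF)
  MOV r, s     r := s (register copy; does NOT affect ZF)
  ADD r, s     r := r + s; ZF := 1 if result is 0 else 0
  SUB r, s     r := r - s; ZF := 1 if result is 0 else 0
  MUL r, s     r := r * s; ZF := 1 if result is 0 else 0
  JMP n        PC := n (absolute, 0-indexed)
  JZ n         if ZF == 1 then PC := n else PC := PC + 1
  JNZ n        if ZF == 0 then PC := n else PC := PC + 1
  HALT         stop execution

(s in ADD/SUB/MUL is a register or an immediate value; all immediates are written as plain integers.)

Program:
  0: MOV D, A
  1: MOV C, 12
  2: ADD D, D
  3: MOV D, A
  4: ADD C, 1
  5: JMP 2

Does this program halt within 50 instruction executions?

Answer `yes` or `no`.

Step 1: PC=0 exec 'MOV D, A'. After: A=0 B=0 C=0 D=0 ZF=0 PC=1
Step 2: PC=1 exec 'MOV C, 12'. After: A=0 B=0 C=12 D=0 ZF=0 PC=2
Step 3: PC=2 exec 'ADD D, D'. After: A=0 B=0 C=12 D=0 ZF=1 PC=3
Step 4: PC=3 exec 'MOV D, A'. After: A=0 B=0 C=12 D=0 ZF=1 PC=4
Step 5: PC=4 exec 'ADD C, 1'. After: A=0 B=0 C=13 D=0 ZF=0 PC=5
Step 6: PC=5 exec 'JMP 2'. After: A=0 B=0 C=13 D=0 ZF=0 PC=2
Step 7: PC=2 exec 'ADD D, D'. After: A=0 B=0 C=13 D=0 ZF=1 PC=3
Step 8: PC=3 exec 'MOV D, A'. After: A=0 B=0 C=13 D=0 ZF=1 PC=4
Step 9: PC=4 exec 'ADD C, 1'. After: A=0 B=0 C=14 D=0 ZF=0 PC=5
Step 10: PC=5 exec 'JMP 2'. After: A=0 B=0 C=14 D=0 ZF=0 PC=2
Step 11: PC=2 exec 'ADD D, D'. After: A=0 B=0 C=14 D=0 ZF=1 PC=3
Step 12: PC=3 exec 'MOV D, A'. After: A=0 B=0 C=14 D=0 ZF=1 PC=4
Step 13: PC=4 exec 'ADD C, 1'. After: A=0 B=0 C=15 D=0 ZF=0 PC=5
Step 14: PC=5 exec 'JMP 2'. After: A=0 B=0 C=15 D=0 ZF=0 PC=2
Step 15: PC=2 exec 'ADD D, D'. After: A=0 B=0 C=15 D=0 ZF=1 PC=3
After 50 steps: not halted. PC revisits the same instructions with no path to HALT; will never halt.

Answer: no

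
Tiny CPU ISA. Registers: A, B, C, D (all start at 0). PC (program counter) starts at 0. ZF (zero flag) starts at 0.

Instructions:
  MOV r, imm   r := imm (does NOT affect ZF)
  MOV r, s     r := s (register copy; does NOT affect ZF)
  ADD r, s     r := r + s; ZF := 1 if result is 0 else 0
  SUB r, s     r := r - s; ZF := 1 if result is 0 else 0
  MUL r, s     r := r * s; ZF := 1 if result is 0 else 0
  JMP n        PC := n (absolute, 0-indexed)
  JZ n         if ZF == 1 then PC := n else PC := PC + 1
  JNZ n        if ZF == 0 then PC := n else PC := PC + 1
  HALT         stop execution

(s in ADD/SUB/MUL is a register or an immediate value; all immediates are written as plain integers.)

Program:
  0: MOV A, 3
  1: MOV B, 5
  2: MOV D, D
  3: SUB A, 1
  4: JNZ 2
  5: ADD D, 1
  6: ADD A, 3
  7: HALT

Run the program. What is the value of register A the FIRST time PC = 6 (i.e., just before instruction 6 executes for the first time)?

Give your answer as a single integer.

Step 1: PC=0 exec 'MOV A, 3'. After: A=3 B=0 C=0 D=0 ZF=0 PC=1
Step 2: PC=1 exec 'MOV B, 5'. After: A=3 B=5 C=0 D=0 ZF=0 PC=2
Step 3: PC=2 exec 'MOV D, D'. After: A=3 B=5 C=0 D=0 ZF=0 PC=3
Step 4: PC=3 exec 'SUB A, 1'. After: A=2 B=5 C=0 D=0 ZF=0 PC=4
Step 5: PC=4 exec 'JNZ 2'. After: A=2 B=5 C=0 D=0 ZF=0 PC=2
Step 6: PC=2 exec 'MOV D, D'. After: A=2 B=5 C=0 D=0 ZF=0 PC=3
Step 7: PC=3 exec 'SUB A, 1'. After: A=1 B=5 C=0 D=0 ZF=0 PC=4
Step 8: PC=4 exec 'JNZ 2'. After: A=1 B=5 C=0 D=0 ZF=0 PC=2
Step 9: PC=2 exec 'MOV D, D'. After: A=1 B=5 C=0 D=0 ZF=0 PC=3
Step 10: PC=3 exec 'SUB A, 1'. After: A=0 B=5 C=0 D=0 ZF=1 PC=4
Step 11: PC=4 exec 'JNZ 2'. After: A=0 B=5 C=0 D=0 ZF=1 PC=5
Step 12: PC=5 exec 'ADD D, 1'. After: A=0 B=5 C=0 D=1 ZF=0 PC=6
First time PC=6: A=0

0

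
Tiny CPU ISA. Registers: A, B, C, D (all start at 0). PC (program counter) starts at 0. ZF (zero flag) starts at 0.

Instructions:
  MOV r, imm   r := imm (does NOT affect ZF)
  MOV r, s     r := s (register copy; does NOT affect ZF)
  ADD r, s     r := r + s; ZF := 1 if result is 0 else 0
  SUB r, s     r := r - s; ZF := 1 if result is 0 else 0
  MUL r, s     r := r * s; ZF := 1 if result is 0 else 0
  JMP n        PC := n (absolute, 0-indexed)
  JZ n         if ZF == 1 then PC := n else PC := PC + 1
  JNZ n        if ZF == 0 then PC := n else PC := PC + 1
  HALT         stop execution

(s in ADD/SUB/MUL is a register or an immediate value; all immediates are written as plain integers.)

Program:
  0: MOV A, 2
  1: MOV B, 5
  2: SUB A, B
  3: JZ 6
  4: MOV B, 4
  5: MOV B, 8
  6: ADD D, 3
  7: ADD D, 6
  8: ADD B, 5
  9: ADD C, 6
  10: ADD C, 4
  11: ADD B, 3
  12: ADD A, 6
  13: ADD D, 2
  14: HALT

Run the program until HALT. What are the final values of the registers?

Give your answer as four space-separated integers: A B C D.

Step 1: PC=0 exec 'MOV A, 2'. After: A=2 B=0 C=0 D=0 ZF=0 PC=1
Step 2: PC=1 exec 'MOV B, 5'. After: A=2 B=5 C=0 D=0 ZF=0 PC=2
Step 3: PC=2 exec 'SUB A, B'. After: A=-3 B=5 C=0 D=0 ZF=0 PC=3
Step 4: PC=3 exec 'JZ 6'. After: A=-3 B=5 C=0 D=0 ZF=0 PC=4
Step 5: PC=4 exec 'MOV B, 4'. After: A=-3 B=4 C=0 D=0 ZF=0 PC=5
Step 6: PC=5 exec 'MOV B, 8'. After: A=-3 B=8 C=0 D=0 ZF=0 PC=6
Step 7: PC=6 exec 'ADD D, 3'. After: A=-3 B=8 C=0 D=3 ZF=0 PC=7
Step 8: PC=7 exec 'ADD D, 6'. After: A=-3 B=8 C=0 D=9 ZF=0 PC=8
Step 9: PC=8 exec 'ADD B, 5'. After: A=-3 B=13 C=0 D=9 ZF=0 PC=9
Step 10: PC=9 exec 'ADD C, 6'. After: A=-3 B=13 C=6 D=9 ZF=0 PC=10
Step 11: PC=10 exec 'ADD C, 4'. After: A=-3 B=13 C=10 D=9 ZF=0 PC=11
Step 12: PC=11 exec 'ADD B, 3'. After: A=-3 B=16 C=10 D=9 ZF=0 PC=12
Step 13: PC=12 exec 'ADD A, 6'. After: A=3 B=16 C=10 D=9 ZF=0 PC=13
Step 14: PC=13 exec 'ADD D, 2'. After: A=3 B=16 C=10 D=11 ZF=0 PC=14
Step 15: PC=14 exec 'HALT'. After: A=3 B=16 C=10 D=11 ZF=0 PC=14 HALTED

Answer: 3 16 10 11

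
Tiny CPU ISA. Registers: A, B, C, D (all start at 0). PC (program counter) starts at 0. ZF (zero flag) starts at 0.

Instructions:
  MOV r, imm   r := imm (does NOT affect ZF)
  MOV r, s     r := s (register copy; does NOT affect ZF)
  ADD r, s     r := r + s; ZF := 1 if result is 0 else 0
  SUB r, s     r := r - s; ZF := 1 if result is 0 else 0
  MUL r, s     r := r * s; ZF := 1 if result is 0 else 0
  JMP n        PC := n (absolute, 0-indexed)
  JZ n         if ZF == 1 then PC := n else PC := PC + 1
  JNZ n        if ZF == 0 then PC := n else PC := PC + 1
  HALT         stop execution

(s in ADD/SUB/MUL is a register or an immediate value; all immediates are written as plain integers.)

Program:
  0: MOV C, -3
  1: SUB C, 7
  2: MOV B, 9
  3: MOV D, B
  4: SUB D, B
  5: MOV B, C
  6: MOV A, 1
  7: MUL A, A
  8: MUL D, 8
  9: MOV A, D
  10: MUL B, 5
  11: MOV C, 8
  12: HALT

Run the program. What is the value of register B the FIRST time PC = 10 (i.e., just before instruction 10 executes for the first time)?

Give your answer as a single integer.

Step 1: PC=0 exec 'MOV C, -3'. After: A=0 B=0 C=-3 D=0 ZF=0 PC=1
Step 2: PC=1 exec 'SUB C, 7'. After: A=0 B=0 C=-10 D=0 ZF=0 PC=2
Step 3: PC=2 exec 'MOV B, 9'. After: A=0 B=9 C=-10 D=0 ZF=0 PC=3
Step 4: PC=3 exec 'MOV D, B'. After: A=0 B=9 C=-10 D=9 ZF=0 PC=4
Step 5: PC=4 exec 'SUB D, B'. After: A=0 B=9 C=-10 D=0 ZF=1 PC=5
Step 6: PC=5 exec 'MOV B, C'. After: A=0 B=-10 C=-10 D=0 ZF=1 PC=6
Step 7: PC=6 exec 'MOV A, 1'. After: A=1 B=-10 C=-10 D=0 ZF=1 PC=7
Step 8: PC=7 exec 'MUL A, A'. After: A=1 B=-10 C=-10 D=0 ZF=0 PC=8
Step 9: PC=8 exec 'MUL D, 8'. After: A=1 B=-10 C=-10 D=0 ZF=1 PC=9
Step 10: PC=9 exec 'MOV A, D'. After: A=0 B=-10 C=-10 D=0 ZF=1 PC=10
First time PC=10: B=-10

-10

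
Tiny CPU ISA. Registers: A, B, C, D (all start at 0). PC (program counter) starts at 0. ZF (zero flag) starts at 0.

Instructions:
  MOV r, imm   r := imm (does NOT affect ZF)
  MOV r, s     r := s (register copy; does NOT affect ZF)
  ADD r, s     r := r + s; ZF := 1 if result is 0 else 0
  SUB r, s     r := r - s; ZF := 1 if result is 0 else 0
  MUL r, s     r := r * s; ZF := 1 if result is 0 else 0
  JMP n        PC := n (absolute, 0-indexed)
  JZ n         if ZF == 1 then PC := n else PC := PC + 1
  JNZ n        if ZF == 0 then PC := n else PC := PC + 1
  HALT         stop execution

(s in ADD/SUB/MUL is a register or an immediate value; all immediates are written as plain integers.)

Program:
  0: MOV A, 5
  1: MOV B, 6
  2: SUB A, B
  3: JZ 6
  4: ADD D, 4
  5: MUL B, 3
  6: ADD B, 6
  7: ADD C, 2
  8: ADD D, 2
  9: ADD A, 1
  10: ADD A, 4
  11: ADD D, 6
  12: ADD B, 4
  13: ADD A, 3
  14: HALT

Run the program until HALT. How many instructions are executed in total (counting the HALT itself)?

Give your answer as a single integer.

Answer: 15

Derivation:
Step 1: PC=0 exec 'MOV A, 5'. After: A=5 B=0 C=0 D=0 ZF=0 PC=1
Step 2: PC=1 exec 'MOV B, 6'. After: A=5 B=6 C=0 D=0 ZF=0 PC=2
Step 3: PC=2 exec 'SUB A, B'. After: A=-1 B=6 C=0 D=0 ZF=0 PC=3
Step 4: PC=3 exec 'JZ 6'. After: A=-1 B=6 C=0 D=0 ZF=0 PC=4
Step 5: PC=4 exec 'ADD D, 4'. After: A=-1 B=6 C=0 D=4 ZF=0 PC=5
Step 6: PC=5 exec 'MUL B, 3'. After: A=-1 B=18 C=0 D=4 ZF=0 PC=6
Step 7: PC=6 exec 'ADD B, 6'. After: A=-1 B=24 C=0 D=4 ZF=0 PC=7
Step 8: PC=7 exec 'ADD C, 2'. After: A=-1 B=24 C=2 D=4 ZF=0 PC=8
Step 9: PC=8 exec 'ADD D, 2'. After: A=-1 B=24 C=2 D=6 ZF=0 PC=9
Step 10: PC=9 exec 'ADD A, 1'. After: A=0 B=24 C=2 D=6 ZF=1 PC=10
Step 11: PC=10 exec 'ADD A, 4'. After: A=4 B=24 C=2 D=6 ZF=0 PC=11
Step 12: PC=11 exec 'ADD D, 6'. After: A=4 B=24 C=2 D=12 ZF=0 PC=12
Step 13: PC=12 exec 'ADD B, 4'. After: A=4 B=28 C=2 D=12 ZF=0 PC=13
Step 14: PC=13 exec 'ADD A, 3'. After: A=7 B=28 C=2 D=12 ZF=0 PC=14
Step 15: PC=14 exec 'HALT'. After: A=7 B=28 C=2 D=12 ZF=0 PC=14 HALTED
Total instructions executed: 15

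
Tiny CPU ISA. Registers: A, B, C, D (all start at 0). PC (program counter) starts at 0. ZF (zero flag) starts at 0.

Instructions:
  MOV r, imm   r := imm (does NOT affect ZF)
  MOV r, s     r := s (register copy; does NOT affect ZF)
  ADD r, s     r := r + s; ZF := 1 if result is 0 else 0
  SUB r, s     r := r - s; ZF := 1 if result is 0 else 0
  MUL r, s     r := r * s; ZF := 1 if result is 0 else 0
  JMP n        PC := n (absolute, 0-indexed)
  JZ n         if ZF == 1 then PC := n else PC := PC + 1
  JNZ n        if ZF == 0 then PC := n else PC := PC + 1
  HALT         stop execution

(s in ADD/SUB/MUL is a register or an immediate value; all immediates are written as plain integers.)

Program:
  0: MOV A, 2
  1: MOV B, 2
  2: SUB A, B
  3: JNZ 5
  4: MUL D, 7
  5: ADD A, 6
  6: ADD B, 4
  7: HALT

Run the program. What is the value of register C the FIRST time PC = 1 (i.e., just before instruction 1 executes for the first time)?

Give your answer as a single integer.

Step 1: PC=0 exec 'MOV A, 2'. After: A=2 B=0 C=0 D=0 ZF=0 PC=1
First time PC=1: C=0

0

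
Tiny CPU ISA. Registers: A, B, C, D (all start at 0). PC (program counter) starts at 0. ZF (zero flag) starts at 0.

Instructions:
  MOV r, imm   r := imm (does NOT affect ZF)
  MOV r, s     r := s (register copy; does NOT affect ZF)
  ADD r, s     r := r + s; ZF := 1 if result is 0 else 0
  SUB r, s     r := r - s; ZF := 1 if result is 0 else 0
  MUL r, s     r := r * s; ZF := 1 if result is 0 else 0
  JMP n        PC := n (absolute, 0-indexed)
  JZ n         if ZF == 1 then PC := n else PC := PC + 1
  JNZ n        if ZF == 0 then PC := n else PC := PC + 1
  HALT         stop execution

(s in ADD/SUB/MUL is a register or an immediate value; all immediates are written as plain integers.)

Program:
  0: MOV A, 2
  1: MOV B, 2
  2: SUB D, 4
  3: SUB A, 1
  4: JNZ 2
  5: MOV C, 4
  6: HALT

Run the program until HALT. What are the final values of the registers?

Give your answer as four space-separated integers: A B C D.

Step 1: PC=0 exec 'MOV A, 2'. After: A=2 B=0 C=0 D=0 ZF=0 PC=1
Step 2: PC=1 exec 'MOV B, 2'. After: A=2 B=2 C=0 D=0 ZF=0 PC=2
Step 3: PC=2 exec 'SUB D, 4'. After: A=2 B=2 C=0 D=-4 ZF=0 PC=3
Step 4: PC=3 exec 'SUB A, 1'. After: A=1 B=2 C=0 D=-4 ZF=0 PC=4
Step 5: PC=4 exec 'JNZ 2'. After: A=1 B=2 C=0 D=-4 ZF=0 PC=2
Step 6: PC=2 exec 'SUB D, 4'. After: A=1 B=2 C=0 D=-8 ZF=0 PC=3
Step 7: PC=3 exec 'SUB A, 1'. After: A=0 B=2 C=0 D=-8 ZF=1 PC=4
Step 8: PC=4 exec 'JNZ 2'. After: A=0 B=2 C=0 D=-8 ZF=1 PC=5
Step 9: PC=5 exec 'MOV C, 4'. After: A=0 B=2 C=4 D=-8 ZF=1 PC=6
Step 10: PC=6 exec 'HALT'. After: A=0 B=2 C=4 D=-8 ZF=1 PC=6 HALTED

Answer: 0 2 4 -8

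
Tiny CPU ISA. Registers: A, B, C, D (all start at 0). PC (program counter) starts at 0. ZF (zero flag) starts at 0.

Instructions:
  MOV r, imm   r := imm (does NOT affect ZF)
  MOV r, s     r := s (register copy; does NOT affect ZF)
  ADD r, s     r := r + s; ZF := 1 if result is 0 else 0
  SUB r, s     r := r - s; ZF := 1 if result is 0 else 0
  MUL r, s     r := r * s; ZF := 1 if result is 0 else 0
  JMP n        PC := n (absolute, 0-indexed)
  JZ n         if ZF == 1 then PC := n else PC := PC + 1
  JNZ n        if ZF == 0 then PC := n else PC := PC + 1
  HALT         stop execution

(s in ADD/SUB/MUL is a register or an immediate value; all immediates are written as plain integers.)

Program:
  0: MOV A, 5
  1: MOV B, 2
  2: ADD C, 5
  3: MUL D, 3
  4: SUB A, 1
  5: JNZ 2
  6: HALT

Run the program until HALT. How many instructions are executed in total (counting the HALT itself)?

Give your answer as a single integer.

Answer: 23

Derivation:
Step 1: PC=0 exec 'MOV A, 5'. After: A=5 B=0 C=0 D=0 ZF=0 PC=1
Step 2: PC=1 exec 'MOV B, 2'. After: A=5 B=2 C=0 D=0 ZF=0 PC=2
Step 3: PC=2 exec 'ADD C, 5'. After: A=5 B=2 C=5 D=0 ZF=0 PC=3
Step 4: PC=3 exec 'MUL D, 3'. After: A=5 B=2 C=5 D=0 ZF=1 PC=4
Step 5: PC=4 exec 'SUB A, 1'. After: A=4 B=2 C=5 D=0 ZF=0 PC=5
Step 6: PC=5 exec 'JNZ 2'. After: A=4 B=2 C=5 D=0 ZF=0 PC=2
Step 7: PC=2 exec 'ADD C, 5'. After: A=4 B=2 C=10 D=0 ZF=0 PC=3
Step 8: PC=3 exec 'MUL D, 3'. After: A=4 B=2 C=10 D=0 ZF=1 PC=4
Step 9: PC=4 exec 'SUB A, 1'. After: A=3 B=2 C=10 D=0 ZF=0 PC=5
Step 10: PC=5 exec 'JNZ 2'. After: A=3 B=2 C=10 D=0 ZF=0 PC=2
Step 11: PC=2 exec 'ADD C, 5'. After: A=3 B=2 C=15 D=0 ZF=0 PC=3
Step 12: PC=3 exec 'MUL D, 3'. After: A=3 B=2 C=15 D=0 ZF=1 PC=4
Step 13: PC=4 exec 'SUB A, 1'. After: A=2 B=2 C=15 D=0 ZF=0 PC=5
Step 14: PC=5 exec 'JNZ 2'. After: A=2 B=2 C=15 D=0 ZF=0 PC=2
Step 15: PC=2 exec 'ADD C, 5'. After: A=2 B=2 C=20 D=0 ZF=0 PC=3
Step 16: PC=3 exec 'MUL D, 3'. After: A=2 B=2 C=20 D=0 ZF=1 PC=4
Step 17: PC=4 exec 'SUB A, 1'. After: A=1 B=2 C=20 D=0 ZF=0 PC=5
Step 18: PC=5 exec 'JNZ 2'. After: A=1 B=2 C=20 D=0 ZF=0 PC=2
Step 19: PC=2 exec 'ADD C, 5'. After: A=1 B=2 C=25 D=0 ZF=0 PC=3
Step 20: PC=3 exec 'MUL D, 3'. After: A=1 B=2 C=25 D=0 ZF=1 PC=4
Step 21: PC=4 exec 'SUB A, 1'. After: A=0 B=2 C=25 D=0 ZF=1 PC=5
Step 22: PC=5 exec 'JNZ 2'. After: A=0 B=2 C=25 D=0 ZF=1 PC=6
Step 23: PC=6 exec 'HALT'. After: A=0 B=2 C=25 D=0 ZF=1 PC=6 HALTED
Total instructions executed: 23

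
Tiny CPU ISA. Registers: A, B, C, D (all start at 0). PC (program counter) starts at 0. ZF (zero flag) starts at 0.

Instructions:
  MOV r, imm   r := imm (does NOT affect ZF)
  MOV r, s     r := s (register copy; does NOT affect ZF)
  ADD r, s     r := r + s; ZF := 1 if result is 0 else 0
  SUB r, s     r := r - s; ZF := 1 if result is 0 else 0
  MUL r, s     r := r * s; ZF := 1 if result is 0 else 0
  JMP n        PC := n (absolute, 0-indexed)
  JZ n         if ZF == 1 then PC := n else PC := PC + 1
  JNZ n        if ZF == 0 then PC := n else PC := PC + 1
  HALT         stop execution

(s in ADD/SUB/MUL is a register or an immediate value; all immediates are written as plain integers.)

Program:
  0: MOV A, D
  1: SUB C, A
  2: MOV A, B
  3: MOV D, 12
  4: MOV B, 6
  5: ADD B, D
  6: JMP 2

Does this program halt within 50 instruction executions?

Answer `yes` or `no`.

Answer: no

Derivation:
Step 1: PC=0 exec 'MOV A, D'. After: A=0 B=0 C=0 D=0 ZF=0 PC=1
Step 2: PC=1 exec 'SUB C, A'. After: A=0 B=0 C=0 D=0 ZF=1 PC=2
Step 3: PC=2 exec 'MOV A, B'. After: A=0 B=0 C=0 D=0 ZF=1 PC=3
Step 4: PC=3 exec 'MOV D, 12'. After: A=0 B=0 C=0 D=12 ZF=1 PC=4
Step 5: PC=4 exec 'MOV B, 6'. After: A=0 B=6 C=0 D=12 ZF=1 PC=5
Step 6: PC=5 exec 'ADD B, D'. After: A=0 B=18 C=0 D=12 ZF=0 PC=6
Step 7: PC=6 exec 'JMP 2'. After: A=0 B=18 C=0 D=12 ZF=0 PC=2
Step 8: PC=2 exec 'MOV A, B'. After: A=18 B=18 C=0 D=12 ZF=0 PC=3
Step 9: PC=3 exec 'MOV D, 12'. After: A=18 B=18 C=0 D=12 ZF=0 PC=4
Step 10: PC=4 exec 'MOV B, 6'. After: A=18 B=6 C=0 D=12 ZF=0 PC=5
Step 11: PC=5 exec 'ADD B, D'. After: A=18 B=18 C=0 D=12 ZF=0 PC=6
Step 12: PC=6 exec 'JMP 2'. After: A=18 B=18 C=0 D=12 ZF=0 PC=2
Step 13: PC=2 exec 'MOV A, B'. After: A=18 B=18 C=0 D=12 ZF=0 PC=3
State after step 13 equals state after step 8: the program is in a cycle of length 5 and will never halt.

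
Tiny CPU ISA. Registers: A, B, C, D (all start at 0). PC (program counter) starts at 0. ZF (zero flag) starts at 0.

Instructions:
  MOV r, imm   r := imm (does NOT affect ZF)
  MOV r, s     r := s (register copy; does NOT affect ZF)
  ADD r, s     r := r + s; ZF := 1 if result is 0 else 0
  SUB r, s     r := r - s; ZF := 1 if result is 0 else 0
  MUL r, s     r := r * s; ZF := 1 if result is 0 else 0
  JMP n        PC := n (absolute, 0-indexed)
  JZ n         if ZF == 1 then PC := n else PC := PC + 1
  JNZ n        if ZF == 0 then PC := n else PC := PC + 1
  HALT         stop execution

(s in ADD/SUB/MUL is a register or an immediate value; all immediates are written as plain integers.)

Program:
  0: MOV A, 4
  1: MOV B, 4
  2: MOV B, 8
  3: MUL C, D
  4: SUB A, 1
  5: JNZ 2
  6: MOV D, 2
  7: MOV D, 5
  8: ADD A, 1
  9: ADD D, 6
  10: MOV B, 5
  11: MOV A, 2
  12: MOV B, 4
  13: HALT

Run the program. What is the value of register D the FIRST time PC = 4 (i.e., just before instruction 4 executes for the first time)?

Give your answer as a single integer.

Step 1: PC=0 exec 'MOV A, 4'. After: A=4 B=0 C=0 D=0 ZF=0 PC=1
Step 2: PC=1 exec 'MOV B, 4'. After: A=4 B=4 C=0 D=0 ZF=0 PC=2
Step 3: PC=2 exec 'MOV B, 8'. After: A=4 B=8 C=0 D=0 ZF=0 PC=3
Step 4: PC=3 exec 'MUL C, D'. After: A=4 B=8 C=0 D=0 ZF=1 PC=4
First time PC=4: D=0

0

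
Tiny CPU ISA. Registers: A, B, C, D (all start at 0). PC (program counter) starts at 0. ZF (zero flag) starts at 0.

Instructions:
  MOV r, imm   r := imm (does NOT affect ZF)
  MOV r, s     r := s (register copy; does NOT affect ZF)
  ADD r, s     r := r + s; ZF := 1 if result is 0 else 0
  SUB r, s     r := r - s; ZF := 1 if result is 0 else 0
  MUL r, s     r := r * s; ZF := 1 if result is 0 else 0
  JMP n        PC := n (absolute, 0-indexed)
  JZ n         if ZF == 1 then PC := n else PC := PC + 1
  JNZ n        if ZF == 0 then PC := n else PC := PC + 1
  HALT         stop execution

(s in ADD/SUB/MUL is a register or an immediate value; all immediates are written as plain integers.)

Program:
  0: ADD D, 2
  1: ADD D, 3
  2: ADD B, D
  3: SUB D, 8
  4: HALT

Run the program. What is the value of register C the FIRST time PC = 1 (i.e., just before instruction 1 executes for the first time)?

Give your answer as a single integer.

Step 1: PC=0 exec 'ADD D, 2'. After: A=0 B=0 C=0 D=2 ZF=0 PC=1
First time PC=1: C=0

0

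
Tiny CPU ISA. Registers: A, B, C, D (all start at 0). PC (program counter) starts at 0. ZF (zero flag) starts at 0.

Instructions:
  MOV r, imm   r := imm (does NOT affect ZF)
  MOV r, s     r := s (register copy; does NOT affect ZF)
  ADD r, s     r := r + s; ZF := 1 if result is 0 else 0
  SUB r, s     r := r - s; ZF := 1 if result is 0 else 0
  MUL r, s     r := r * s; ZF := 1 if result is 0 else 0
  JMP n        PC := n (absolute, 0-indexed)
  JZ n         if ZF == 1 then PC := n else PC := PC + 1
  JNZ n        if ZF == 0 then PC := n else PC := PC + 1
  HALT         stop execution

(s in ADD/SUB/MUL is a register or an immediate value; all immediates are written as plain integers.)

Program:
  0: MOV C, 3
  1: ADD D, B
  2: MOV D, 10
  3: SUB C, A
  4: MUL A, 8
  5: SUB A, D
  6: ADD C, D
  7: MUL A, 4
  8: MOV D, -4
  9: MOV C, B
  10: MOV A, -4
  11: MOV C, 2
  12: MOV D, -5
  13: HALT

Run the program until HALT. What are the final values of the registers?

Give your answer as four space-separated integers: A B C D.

Answer: -4 0 2 -5

Derivation:
Step 1: PC=0 exec 'MOV C, 3'. After: A=0 B=0 C=3 D=0 ZF=0 PC=1
Step 2: PC=1 exec 'ADD D, B'. After: A=0 B=0 C=3 D=0 ZF=1 PC=2
Step 3: PC=2 exec 'MOV D, 10'. After: A=0 B=0 C=3 D=10 ZF=1 PC=3
Step 4: PC=3 exec 'SUB C, A'. After: A=0 B=0 C=3 D=10 ZF=0 PC=4
Step 5: PC=4 exec 'MUL A, 8'. After: A=0 B=0 C=3 D=10 ZF=1 PC=5
Step 6: PC=5 exec 'SUB A, D'. After: A=-10 B=0 C=3 D=10 ZF=0 PC=6
Step 7: PC=6 exec 'ADD C, D'. After: A=-10 B=0 C=13 D=10 ZF=0 PC=7
Step 8: PC=7 exec 'MUL A, 4'. After: A=-40 B=0 C=13 D=10 ZF=0 PC=8
Step 9: PC=8 exec 'MOV D, -4'. After: A=-40 B=0 C=13 D=-4 ZF=0 PC=9
Step 10: PC=9 exec 'MOV C, B'. After: A=-40 B=0 C=0 D=-4 ZF=0 PC=10
Step 11: PC=10 exec 'MOV A, -4'. After: A=-4 B=0 C=0 D=-4 ZF=0 PC=11
Step 12: PC=11 exec 'MOV C, 2'. After: A=-4 B=0 C=2 D=-4 ZF=0 PC=12
Step 13: PC=12 exec 'MOV D, -5'. After: A=-4 B=0 C=2 D=-5 ZF=0 PC=13
Step 14: PC=13 exec 'HALT'. After: A=-4 B=0 C=2 D=-5 ZF=0 PC=13 HALTED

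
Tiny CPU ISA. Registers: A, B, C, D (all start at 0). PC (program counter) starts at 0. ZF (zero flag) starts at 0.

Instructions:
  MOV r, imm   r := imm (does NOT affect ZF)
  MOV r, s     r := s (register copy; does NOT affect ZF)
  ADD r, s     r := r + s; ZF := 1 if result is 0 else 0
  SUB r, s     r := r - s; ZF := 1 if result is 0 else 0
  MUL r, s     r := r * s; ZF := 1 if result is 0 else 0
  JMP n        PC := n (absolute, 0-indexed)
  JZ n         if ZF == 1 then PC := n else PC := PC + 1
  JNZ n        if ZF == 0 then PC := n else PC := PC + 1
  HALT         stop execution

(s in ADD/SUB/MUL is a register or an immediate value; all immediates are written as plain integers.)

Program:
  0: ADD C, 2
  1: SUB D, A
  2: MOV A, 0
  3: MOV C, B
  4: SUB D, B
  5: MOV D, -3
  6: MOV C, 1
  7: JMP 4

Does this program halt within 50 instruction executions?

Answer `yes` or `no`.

Answer: no

Derivation:
Step 1: PC=0 exec 'ADD C, 2'. After: A=0 B=0 C=2 D=0 ZF=0 PC=1
Step 2: PC=1 exec 'SUB D, A'. After: A=0 B=0 C=2 D=0 ZF=1 PC=2
Step 3: PC=2 exec 'MOV A, 0'. After: A=0 B=0 C=2 D=0 ZF=1 PC=3
Step 4: PC=3 exec 'MOV C, B'. After: A=0 B=0 C=0 D=0 ZF=1 PC=4
Step 5: PC=4 exec 'SUB D, B'. After: A=0 B=0 C=0 D=0 ZF=1 PC=5
Step 6: PC=5 exec 'MOV D, -3'. After: A=0 B=0 C=0 D=-3 ZF=1 PC=6
Step 7: PC=6 exec 'MOV C, 1'. After: A=0 B=0 C=1 D=-3 ZF=1 PC=7
Step 8: PC=7 exec 'JMP 4'. After: A=0 B=0 C=1 D=-3 ZF=1 PC=4
Step 9: PC=4 exec 'SUB D, B'. After: A=0 B=0 C=1 D=-3 ZF=0 PC=5
Step 10: PC=5 exec 'MOV D, -3'. After: A=0 B=0 C=1 D=-3 ZF=0 PC=6
Step 11: PC=6 exec 'MOV C, 1'. After: A=0 B=0 C=1 D=-3 ZF=0 PC=7
Step 12: PC=7 exec 'JMP 4'. After: A=0 B=0 C=1 D=-3 ZF=0 PC=4
Step 13: PC=4 exec 'SUB D, B'. After: A=0 B=0 C=1 D=-3 ZF=0 PC=5
State after step 13 equals state after step 9: the program is in a cycle of length 4 and will never halt.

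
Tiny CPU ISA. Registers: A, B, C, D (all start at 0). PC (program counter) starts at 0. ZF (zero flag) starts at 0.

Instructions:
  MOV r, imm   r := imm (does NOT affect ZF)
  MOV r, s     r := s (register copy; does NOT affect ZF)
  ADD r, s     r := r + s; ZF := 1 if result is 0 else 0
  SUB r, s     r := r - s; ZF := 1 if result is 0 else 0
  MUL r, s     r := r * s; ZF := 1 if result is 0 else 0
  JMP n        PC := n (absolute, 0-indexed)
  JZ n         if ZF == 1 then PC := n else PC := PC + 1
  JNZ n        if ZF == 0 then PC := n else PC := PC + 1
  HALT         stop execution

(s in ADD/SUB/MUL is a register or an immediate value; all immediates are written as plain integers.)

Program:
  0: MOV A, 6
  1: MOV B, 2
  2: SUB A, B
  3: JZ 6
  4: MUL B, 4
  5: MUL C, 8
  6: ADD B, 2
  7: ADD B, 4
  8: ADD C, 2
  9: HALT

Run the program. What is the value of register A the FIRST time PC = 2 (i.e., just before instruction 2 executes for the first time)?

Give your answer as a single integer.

Step 1: PC=0 exec 'MOV A, 6'. After: A=6 B=0 C=0 D=0 ZF=0 PC=1
Step 2: PC=1 exec 'MOV B, 2'. After: A=6 B=2 C=0 D=0 ZF=0 PC=2
First time PC=2: A=6

6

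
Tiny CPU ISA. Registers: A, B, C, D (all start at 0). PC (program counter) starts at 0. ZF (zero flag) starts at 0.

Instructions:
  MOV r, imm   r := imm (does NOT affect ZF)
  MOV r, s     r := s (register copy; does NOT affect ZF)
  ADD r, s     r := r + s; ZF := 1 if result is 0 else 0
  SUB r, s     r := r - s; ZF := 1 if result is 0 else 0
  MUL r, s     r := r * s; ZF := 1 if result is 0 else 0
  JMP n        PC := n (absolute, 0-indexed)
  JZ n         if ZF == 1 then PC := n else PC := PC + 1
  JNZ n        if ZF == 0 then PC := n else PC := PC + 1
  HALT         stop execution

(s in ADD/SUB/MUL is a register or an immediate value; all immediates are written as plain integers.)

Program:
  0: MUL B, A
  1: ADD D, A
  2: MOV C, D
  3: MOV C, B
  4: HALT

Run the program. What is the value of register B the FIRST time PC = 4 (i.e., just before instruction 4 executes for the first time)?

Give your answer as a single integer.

Step 1: PC=0 exec 'MUL B, A'. After: A=0 B=0 C=0 D=0 ZF=1 PC=1
Step 2: PC=1 exec 'ADD D, A'. After: A=0 B=0 C=0 D=0 ZF=1 PC=2
Step 3: PC=2 exec 'MOV C, D'. After: A=0 B=0 C=0 D=0 ZF=1 PC=3
Step 4: PC=3 exec 'MOV C, B'. After: A=0 B=0 C=0 D=0 ZF=1 PC=4
First time PC=4: B=0

0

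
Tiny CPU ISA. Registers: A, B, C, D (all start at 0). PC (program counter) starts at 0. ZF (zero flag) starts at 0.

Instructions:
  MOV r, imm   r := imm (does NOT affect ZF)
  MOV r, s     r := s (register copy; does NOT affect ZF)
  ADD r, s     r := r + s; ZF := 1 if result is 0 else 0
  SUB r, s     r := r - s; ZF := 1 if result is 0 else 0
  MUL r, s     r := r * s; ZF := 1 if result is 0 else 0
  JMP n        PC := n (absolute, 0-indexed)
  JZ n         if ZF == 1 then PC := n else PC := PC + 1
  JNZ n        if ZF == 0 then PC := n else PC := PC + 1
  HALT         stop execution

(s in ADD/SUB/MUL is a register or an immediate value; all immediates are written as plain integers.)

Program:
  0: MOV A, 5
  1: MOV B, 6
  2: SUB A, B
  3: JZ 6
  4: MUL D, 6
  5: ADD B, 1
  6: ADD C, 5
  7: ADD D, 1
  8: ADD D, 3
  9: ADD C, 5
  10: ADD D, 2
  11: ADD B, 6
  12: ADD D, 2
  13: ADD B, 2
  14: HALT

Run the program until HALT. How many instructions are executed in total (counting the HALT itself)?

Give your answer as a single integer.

Answer: 15

Derivation:
Step 1: PC=0 exec 'MOV A, 5'. After: A=5 B=0 C=0 D=0 ZF=0 PC=1
Step 2: PC=1 exec 'MOV B, 6'. After: A=5 B=6 C=0 D=0 ZF=0 PC=2
Step 3: PC=2 exec 'SUB A, B'. After: A=-1 B=6 C=0 D=0 ZF=0 PC=3
Step 4: PC=3 exec 'JZ 6'. After: A=-1 B=6 C=0 D=0 ZF=0 PC=4
Step 5: PC=4 exec 'MUL D, 6'. After: A=-1 B=6 C=0 D=0 ZF=1 PC=5
Step 6: PC=5 exec 'ADD B, 1'. After: A=-1 B=7 C=0 D=0 ZF=0 PC=6
Step 7: PC=6 exec 'ADD C, 5'. After: A=-1 B=7 C=5 D=0 ZF=0 PC=7
Step 8: PC=7 exec 'ADD D, 1'. After: A=-1 B=7 C=5 D=1 ZF=0 PC=8
Step 9: PC=8 exec 'ADD D, 3'. After: A=-1 B=7 C=5 D=4 ZF=0 PC=9
Step 10: PC=9 exec 'ADD C, 5'. After: A=-1 B=7 C=10 D=4 ZF=0 PC=10
Step 11: PC=10 exec 'ADD D, 2'. After: A=-1 B=7 C=10 D=6 ZF=0 PC=11
Step 12: PC=11 exec 'ADD B, 6'. After: A=-1 B=13 C=10 D=6 ZF=0 PC=12
Step 13: PC=12 exec 'ADD D, 2'. After: A=-1 B=13 C=10 D=8 ZF=0 PC=13
Step 14: PC=13 exec 'ADD B, 2'. After: A=-1 B=15 C=10 D=8 ZF=0 PC=14
Step 15: PC=14 exec 'HALT'. After: A=-1 B=15 C=10 D=8 ZF=0 PC=14 HALTED
Total instructions executed: 15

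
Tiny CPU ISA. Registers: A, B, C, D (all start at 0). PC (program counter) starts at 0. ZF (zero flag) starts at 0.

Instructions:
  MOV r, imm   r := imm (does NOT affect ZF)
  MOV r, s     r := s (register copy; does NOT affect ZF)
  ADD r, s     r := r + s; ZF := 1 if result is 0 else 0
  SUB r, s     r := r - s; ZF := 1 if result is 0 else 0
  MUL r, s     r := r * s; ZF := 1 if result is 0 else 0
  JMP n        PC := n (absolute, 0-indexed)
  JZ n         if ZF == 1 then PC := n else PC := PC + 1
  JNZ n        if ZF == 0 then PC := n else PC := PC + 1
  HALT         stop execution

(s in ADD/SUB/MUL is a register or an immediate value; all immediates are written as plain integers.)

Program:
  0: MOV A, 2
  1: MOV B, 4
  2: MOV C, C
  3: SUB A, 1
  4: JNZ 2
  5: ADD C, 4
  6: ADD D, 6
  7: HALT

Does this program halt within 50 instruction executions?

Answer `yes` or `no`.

Answer: yes

Derivation:
Step 1: PC=0 exec 'MOV A, 2'. After: A=2 B=0 C=0 D=0 ZF=0 PC=1
Step 2: PC=1 exec 'MOV B, 4'. After: A=2 B=4 C=0 D=0 ZF=0 PC=2
Step 3: PC=2 exec 'MOV C, C'. After: A=2 B=4 C=0 D=0 ZF=0 PC=3
Step 4: PC=3 exec 'SUB A, 1'. After: A=1 B=4 C=0 D=0 ZF=0 PC=4
Step 5: PC=4 exec 'JNZ 2'. After: A=1 B=4 C=0 D=0 ZF=0 PC=2
Step 6: PC=2 exec 'MOV C, C'. After: A=1 B=4 C=0 D=0 ZF=0 PC=3
Step 7: PC=3 exec 'SUB A, 1'. After: A=0 B=4 C=0 D=0 ZF=1 PC=4
Step 8: PC=4 exec 'JNZ 2'. After: A=0 B=4 C=0 D=0 ZF=1 PC=5
Step 9: PC=5 exec 'ADD C, 4'. After: A=0 B=4 C=4 D=0 ZF=0 PC=6
Step 10: PC=6 exec 'ADD D, 6'. After: A=0 B=4 C=4 D=6 ZF=0 PC=7
Step 11: PC=7 exec 'HALT'. After: A=0 B=4 C=4 D=6 ZF=0 PC=7 HALTED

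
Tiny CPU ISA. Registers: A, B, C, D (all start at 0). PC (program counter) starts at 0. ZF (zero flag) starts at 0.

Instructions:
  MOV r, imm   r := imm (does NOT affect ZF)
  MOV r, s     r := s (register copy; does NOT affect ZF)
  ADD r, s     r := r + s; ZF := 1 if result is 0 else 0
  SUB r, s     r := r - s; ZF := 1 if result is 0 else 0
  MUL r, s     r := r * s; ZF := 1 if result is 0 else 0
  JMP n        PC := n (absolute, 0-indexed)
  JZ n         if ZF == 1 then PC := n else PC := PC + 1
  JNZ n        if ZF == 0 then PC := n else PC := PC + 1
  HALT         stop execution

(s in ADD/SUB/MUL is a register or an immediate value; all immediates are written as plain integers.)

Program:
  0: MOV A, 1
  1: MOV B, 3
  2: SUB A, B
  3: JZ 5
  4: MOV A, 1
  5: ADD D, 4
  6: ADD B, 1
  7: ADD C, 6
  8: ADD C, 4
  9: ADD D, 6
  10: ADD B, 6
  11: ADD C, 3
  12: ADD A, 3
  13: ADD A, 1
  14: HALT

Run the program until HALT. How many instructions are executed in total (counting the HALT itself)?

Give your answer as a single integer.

Step 1: PC=0 exec 'MOV A, 1'. After: A=1 B=0 C=0 D=0 ZF=0 PC=1
Step 2: PC=1 exec 'MOV B, 3'. After: A=1 B=3 C=0 D=0 ZF=0 PC=2
Step 3: PC=2 exec 'SUB A, B'. After: A=-2 B=3 C=0 D=0 ZF=0 PC=3
Step 4: PC=3 exec 'JZ 5'. After: A=-2 B=3 C=0 D=0 ZF=0 PC=4
Step 5: PC=4 exec 'MOV A, 1'. After: A=1 B=3 C=0 D=0 ZF=0 PC=5
Step 6: PC=5 exec 'ADD D, 4'. After: A=1 B=3 C=0 D=4 ZF=0 PC=6
Step 7: PC=6 exec 'ADD B, 1'. After: A=1 B=4 C=0 D=4 ZF=0 PC=7
Step 8: PC=7 exec 'ADD C, 6'. After: A=1 B=4 C=6 D=4 ZF=0 PC=8
Step 9: PC=8 exec 'ADD C, 4'. After: A=1 B=4 C=10 D=4 ZF=0 PC=9
Step 10: PC=9 exec 'ADD D, 6'. After: A=1 B=4 C=10 D=10 ZF=0 PC=10
Step 11: PC=10 exec 'ADD B, 6'. After: A=1 B=10 C=10 D=10 ZF=0 PC=11
Step 12: PC=11 exec 'ADD C, 3'. After: A=1 B=10 C=13 D=10 ZF=0 PC=12
Step 13: PC=12 exec 'ADD A, 3'. After: A=4 B=10 C=13 D=10 ZF=0 PC=13
Step 14: PC=13 exec 'ADD A, 1'. After: A=5 B=10 C=13 D=10 ZF=0 PC=14
Step 15: PC=14 exec 'HALT'. After: A=5 B=10 C=13 D=10 ZF=0 PC=14 HALTED
Total instructions executed: 15

Answer: 15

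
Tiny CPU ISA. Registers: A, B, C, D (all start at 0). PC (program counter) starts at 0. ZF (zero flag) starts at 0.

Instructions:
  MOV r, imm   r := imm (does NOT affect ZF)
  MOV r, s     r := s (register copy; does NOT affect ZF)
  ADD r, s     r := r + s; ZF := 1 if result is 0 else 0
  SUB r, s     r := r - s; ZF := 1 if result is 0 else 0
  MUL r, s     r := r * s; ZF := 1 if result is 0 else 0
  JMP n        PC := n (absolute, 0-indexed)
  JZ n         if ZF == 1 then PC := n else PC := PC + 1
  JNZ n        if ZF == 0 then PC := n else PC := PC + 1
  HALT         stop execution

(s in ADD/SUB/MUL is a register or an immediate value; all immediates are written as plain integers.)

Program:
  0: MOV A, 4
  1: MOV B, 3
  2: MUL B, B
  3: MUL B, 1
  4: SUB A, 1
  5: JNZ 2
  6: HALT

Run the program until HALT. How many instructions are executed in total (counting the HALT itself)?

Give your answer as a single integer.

Answer: 19

Derivation:
Step 1: PC=0 exec 'MOV A, 4'. After: A=4 B=0 C=0 D=0 ZF=0 PC=1
Step 2: PC=1 exec 'MOV B, 3'. After: A=4 B=3 C=0 D=0 ZF=0 PC=2
Step 3: PC=2 exec 'MUL B, B'. After: A=4 B=9 C=0 D=0 ZF=0 PC=3
Step 4: PC=3 exec 'MUL B, 1'. After: A=4 B=9 C=0 D=0 ZF=0 PC=4
Step 5: PC=4 exec 'SUB A, 1'. After: A=3 B=9 C=0 D=0 ZF=0 PC=5
Step 6: PC=5 exec 'JNZ 2'. After: A=3 B=9 C=0 D=0 ZF=0 PC=2
Step 7: PC=2 exec 'MUL B, B'. After: A=3 B=81 C=0 D=0 ZF=0 PC=3
Step 8: PC=3 exec 'MUL B, 1'. After: A=3 B=81 C=0 D=0 ZF=0 PC=4
Step 9: PC=4 exec 'SUB A, 1'. After: A=2 B=81 C=0 D=0 ZF=0 PC=5
Step 10: PC=5 exec 'JNZ 2'. After: A=2 B=81 C=0 D=0 ZF=0 PC=2
Step 11: PC=2 exec 'MUL B, B'. After: A=2 B=6561 C=0 D=0 ZF=0 PC=3
Step 12: PC=3 exec 'MUL B, 1'. After: A=2 B=6561 C=0 D=0 ZF=0 PC=4
Step 13: PC=4 exec 'SUB A, 1'. After: A=1 B=6561 C=0 D=0 ZF=0 PC=5
Step 14: PC=5 exec 'JNZ 2'. After: A=1 B=6561 C=0 D=0 ZF=0 PC=2
Step 15: PC=2 exec 'MUL B, B'. After: A=1 B=43046721 C=0 D=0 ZF=0 PC=3
Step 16: PC=3 exec 'MUL B, 1'. After: A=1 B=43046721 C=0 D=0 ZF=0 PC=4
Step 17: PC=4 exec 'SUB A, 1'. After: A=0 B=43046721 C=0 D=0 ZF=1 PC=5
Step 18: PC=5 exec 'JNZ 2'. After: A=0 B=43046721 C=0 D=0 ZF=1 PC=6
Step 19: PC=6 exec 'HALT'. After: A=0 B=43046721 C=0 D=0 ZF=1 PC=6 HALTED
Total instructions executed: 19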